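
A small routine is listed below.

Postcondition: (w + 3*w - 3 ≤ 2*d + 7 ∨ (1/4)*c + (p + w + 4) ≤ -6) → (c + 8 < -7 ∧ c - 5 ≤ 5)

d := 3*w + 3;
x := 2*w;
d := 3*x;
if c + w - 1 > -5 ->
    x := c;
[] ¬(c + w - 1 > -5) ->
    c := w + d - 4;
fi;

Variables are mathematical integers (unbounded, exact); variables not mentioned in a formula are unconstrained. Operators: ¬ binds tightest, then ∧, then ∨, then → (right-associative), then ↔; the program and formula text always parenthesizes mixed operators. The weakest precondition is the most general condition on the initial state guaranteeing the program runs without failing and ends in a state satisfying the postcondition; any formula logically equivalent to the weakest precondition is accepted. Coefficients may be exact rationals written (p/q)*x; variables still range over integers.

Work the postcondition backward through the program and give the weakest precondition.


Working backward. After the program, the postcondition (w + 3*w - 3 ≤ 2*d + 7 ∨ (1/4)*c + (p + w + 4) ≤ -6) → (c + 8 < -7 ∧ c - 5 ≤ 5) must hold; in canonical form it is (4*w ≤ 2*d + 10 ∨ (1/4)*c + p + w ≤ -10) → (c < -15 ∧ c ≤ 10).
Then branch requires (4*w ≤ 2*d + 10 ∨ (1/4)*c + p + w ≤ -10) → (c < -15 ∧ c ≤ 10); else branch requires (4*w ≤ 2*d + 10 ∨ (1/4)*d + p + (5/4)*w ≤ -9) → (d + w < -11 ∧ d + w ≤ 14).
Before the if: (c + w > -4 → ((4*w ≤ 2*d + 10 ∨ (1/4)*c + p + w ≤ -10) → (c < -15 ∧ c ≤ 10))) ∧ ((¬(c + w > -4)) → ((4*w ≤ 2*d + 10 ∨ (1/4)*d + p + (5/4)*w ≤ -9) → (d + w < -11 ∧ d + w ≤ 14)))
Before d := 3*x: (c + w > -4 → ((4*w ≤ 6*x + 10 ∨ (1/4)*c + p + w ≤ -10) → (c < -15 ∧ c ≤ 10))) ∧ ((¬(c + w > -4)) → ((4*w ≤ 6*x + 10 ∨ p + (5/4)*w + (3/4)*x ≤ -9) → (w + 3*x < -11 ∧ w + 3*x ≤ 14)))
Before x := 2*w: (c + w > -4 → ((8*w ≥ -10 ∨ (1/4)*c + p + w ≤ -10) → (c < -15 ∧ c ≤ 10))) ∧ ((¬(c + w > -4)) → ((8*w ≥ -10 ∨ p + (11/4)*w ≤ -9) → (7*w < -11 ∧ 7*w ≤ 14)))
Before d := 3*w + 3: (c + w > -4 → ((8*w ≥ -10 ∨ (1/4)*c + p + w ≤ -10) → (c < -15 ∧ c ≤ 10))) ∧ ((¬(c + w > -4)) → ((8*w ≥ -10 ∨ p + (11/4)*w ≤ -9) → (7*w < -11 ∧ 7*w ≤ 14)))
Answer: WP = (c + w > -4 → ((8*w ≥ -10 ∨ (1/4)*c + p + w ≤ -10) → (c < -15 ∧ c ≤ 10))) ∧ ((¬(c + w > -4)) → ((8*w ≥ -10 ∨ p + (11/4)*w ≤ -9) → (7*w < -11 ∧ 7*w ≤ 14)))


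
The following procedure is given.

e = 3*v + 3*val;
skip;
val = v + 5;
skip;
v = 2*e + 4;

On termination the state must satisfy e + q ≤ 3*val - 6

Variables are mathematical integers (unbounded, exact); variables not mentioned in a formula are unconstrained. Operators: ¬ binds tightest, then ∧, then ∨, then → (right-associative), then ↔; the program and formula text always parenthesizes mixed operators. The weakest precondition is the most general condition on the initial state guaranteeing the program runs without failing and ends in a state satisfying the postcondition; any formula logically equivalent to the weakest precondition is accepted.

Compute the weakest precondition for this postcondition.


Working backward. After the program, e + q ≤ 3*val - 6 must hold.
Before v := 2*e + 4: e + q ≤ 3*val - 6
Before skip: e + q ≤ 3*val - 6
Before val := v + 5: e + q ≤ 3*v + 9
Before skip: e + q ≤ 3*v + 9
Before e := 3*v + 3*val: q + 3*val ≤ 9
Answer: WP = q + 3*val ≤ 9


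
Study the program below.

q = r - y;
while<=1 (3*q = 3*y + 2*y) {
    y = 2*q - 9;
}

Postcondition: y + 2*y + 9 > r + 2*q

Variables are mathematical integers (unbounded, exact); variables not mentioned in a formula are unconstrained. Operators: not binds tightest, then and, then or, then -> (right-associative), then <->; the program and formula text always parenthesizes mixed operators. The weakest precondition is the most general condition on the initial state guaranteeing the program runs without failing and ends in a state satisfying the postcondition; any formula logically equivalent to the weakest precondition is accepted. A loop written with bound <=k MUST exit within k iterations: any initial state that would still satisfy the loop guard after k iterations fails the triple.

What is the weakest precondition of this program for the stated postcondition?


Working backward. After the program, the postcondition y + 2*y + 9 > r + 2*q must hold; in canonical form it is 3*y > 2*q + r - 9.
Before the loop (bound <=1), unroll the exhaustion recursion (WP_0 = exit-now case; WP_j = one more guarded iteration, up to j = 1):
  WP_0: (not (3*q = 5*y)) and 3*y > 2*q + r - 9
  WP_1: (3*q = 5*y -> ((not (7*q = 45)) and 4*q > r + 18)) and ((not (3*q = 5*y)) -> 3*y > 2*q + r - 9)
So before the loop: (3*q = 5*y -> ((not (7*q = 45)) and 4*q > r + 18)) and ((not (3*q = 5*y)) -> 3*y > 2*q + r - 9)
Before q := r - y: (3*r = 8*y -> ((not (7*r = 7*y + 45)) and 3*r > 4*y + 18)) and ((not (3*r = 8*y)) -> 5*y > 3*r - 9)
Answer: WP = (3*r = 8*y -> ((not (7*r = 7*y + 45)) and 3*r > 4*y + 18)) and ((not (3*r = 8*y)) -> 5*y > 3*r - 9)


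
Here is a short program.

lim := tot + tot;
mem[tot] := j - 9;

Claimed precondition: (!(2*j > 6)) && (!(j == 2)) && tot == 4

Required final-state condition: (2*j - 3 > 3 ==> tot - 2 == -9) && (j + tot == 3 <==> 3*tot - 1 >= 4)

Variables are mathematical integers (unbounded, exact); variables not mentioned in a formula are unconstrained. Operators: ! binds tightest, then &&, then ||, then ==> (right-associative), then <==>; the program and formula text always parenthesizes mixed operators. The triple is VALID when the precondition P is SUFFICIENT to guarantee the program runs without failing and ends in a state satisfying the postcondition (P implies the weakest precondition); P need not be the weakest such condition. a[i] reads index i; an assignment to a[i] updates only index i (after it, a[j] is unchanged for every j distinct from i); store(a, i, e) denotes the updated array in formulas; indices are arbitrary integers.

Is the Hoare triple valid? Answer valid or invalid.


Working backward. After the program, the postcondition (2*j - 3 > 3 ==> tot - 2 == -9) && (j + tot == 3 <==> 3*tot - 1 >= 4) must hold; in canonical form it is (2*j > 6 ==> tot == -7) && (j + tot == 3 <==> 3*tot >= 5).
Before mem[tot] := j - 9: (2*j > 6 ==> tot == -7) && (j + tot == 3 <==> 3*tot >= 5)
Before lim := tot + tot: (2*j > 6 ==> tot == -7) && (j + tot == 3 <==> 3*tot >= 5)
The weakest precondition is (2*j > 6 ==> tot == -7) && (j + tot == 3 <==> 3*tot >= 5).
Check whether (!(2*j > 6)) && (!(j == 2)) && tot == 4 implies it.
Countermodel: at the initial state j = 0, tot = 4, the precondition holds but the weakest precondition fails.
Answer: invalid


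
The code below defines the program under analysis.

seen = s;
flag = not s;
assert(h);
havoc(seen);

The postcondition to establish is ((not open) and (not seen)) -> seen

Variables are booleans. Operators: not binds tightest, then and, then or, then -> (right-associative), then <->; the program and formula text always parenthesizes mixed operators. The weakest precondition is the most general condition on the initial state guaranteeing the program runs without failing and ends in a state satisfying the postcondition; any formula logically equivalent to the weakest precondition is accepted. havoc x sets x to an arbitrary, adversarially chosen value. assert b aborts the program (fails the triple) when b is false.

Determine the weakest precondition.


Working backward. After the program, ((not open) and (not seen)) -> seen must hold.
Before havoc seen: open
Before assert h: h and open
Before flag := not s: h and open
Before seen := s: h and open
Answer: WP = h and open


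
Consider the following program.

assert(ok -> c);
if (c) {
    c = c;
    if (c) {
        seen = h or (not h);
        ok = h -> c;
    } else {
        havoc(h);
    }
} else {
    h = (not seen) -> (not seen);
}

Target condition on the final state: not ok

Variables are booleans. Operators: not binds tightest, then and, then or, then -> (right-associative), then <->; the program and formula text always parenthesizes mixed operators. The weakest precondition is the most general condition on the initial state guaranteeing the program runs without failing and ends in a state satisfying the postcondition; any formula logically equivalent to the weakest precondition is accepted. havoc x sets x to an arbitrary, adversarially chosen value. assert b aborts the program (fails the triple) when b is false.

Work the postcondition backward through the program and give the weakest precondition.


Working backward. After the program, not ok must hold.
Then branch requires (c -> (not (h -> c))) and ((not c) -> (not ok)); else branch requires not ok.
Before the if: (c -> ((c -> (not (h -> c))) and ((not c) -> (not ok)))) and ((not c) -> (not ok))
Before assert ok -> c: (ok -> c) and (c -> ((c -> (not (h -> c))) and ((not c) -> (not ok)))) and ((not c) -> (not ok))
Answer: WP = (ok -> c) and (c -> ((c -> (not (h -> c))) and ((not c) -> (not ok)))) and ((not c) -> (not ok))


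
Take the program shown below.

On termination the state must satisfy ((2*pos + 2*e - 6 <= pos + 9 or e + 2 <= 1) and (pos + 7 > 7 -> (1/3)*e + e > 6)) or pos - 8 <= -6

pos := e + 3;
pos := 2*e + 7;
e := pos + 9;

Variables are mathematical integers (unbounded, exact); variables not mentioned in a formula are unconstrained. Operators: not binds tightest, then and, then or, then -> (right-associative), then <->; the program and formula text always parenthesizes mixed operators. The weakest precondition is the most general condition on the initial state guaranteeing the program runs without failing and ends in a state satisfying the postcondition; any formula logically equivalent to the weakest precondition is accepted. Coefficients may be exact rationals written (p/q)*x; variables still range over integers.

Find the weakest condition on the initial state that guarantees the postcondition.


Working backward. After the program, the postcondition ((2*pos + 2*e - 6 <= pos + 9 or e + 2 <= 1) and (pos + 7 > 7 -> (1/3)*e + e > 6)) or pos - 8 <= -6 must hold; in canonical form it is ((2*e + pos <= 15 or e <= -1) and (pos > 0 -> (4/3)*e > 6)) or pos <= 2.
Before e := pos + 9: ((3*pos <= -3 or pos <= -10) and (pos > 0 -> (4/3)*pos > -6)) or pos <= 2
Before pos := 2*e + 7: ((6*e <= -24 or 2*e <= -17) and (2*e > -7 -> (8/3)*e > -46/3)) or 2*e <= -5
Before pos := e + 3: ((6*e <= -24 or 2*e <= -17) and (2*e > -7 -> (8/3)*e > -46/3)) or 2*e <= -5
Answer: WP = ((6*e <= -24 or 2*e <= -17) and (2*e > -7 -> (8/3)*e > -46/3)) or 2*e <= -5


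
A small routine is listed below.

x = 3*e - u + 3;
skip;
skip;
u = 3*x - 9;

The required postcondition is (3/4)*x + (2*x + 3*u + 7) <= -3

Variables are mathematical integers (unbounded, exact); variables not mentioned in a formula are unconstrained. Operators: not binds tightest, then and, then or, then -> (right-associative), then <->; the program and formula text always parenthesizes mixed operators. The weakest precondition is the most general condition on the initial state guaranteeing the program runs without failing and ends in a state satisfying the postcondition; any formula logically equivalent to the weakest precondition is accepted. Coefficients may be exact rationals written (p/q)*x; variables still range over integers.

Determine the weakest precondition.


Working backward. After the program, the postcondition (3/4)*x + (2*x + 3*u + 7) <= -3 must hold; in canonical form it is 3*u + (11/4)*x <= -10.
Before u := 3*x - 9: (47/4)*x <= 17
Before skip: (47/4)*x <= 17
Before skip: (47/4)*x <= 17
Before x := 3*e - u + 3: (141/4)*e <= (47/4)*u - 73/4
Answer: WP = (141/4)*e <= (47/4)*u - 73/4


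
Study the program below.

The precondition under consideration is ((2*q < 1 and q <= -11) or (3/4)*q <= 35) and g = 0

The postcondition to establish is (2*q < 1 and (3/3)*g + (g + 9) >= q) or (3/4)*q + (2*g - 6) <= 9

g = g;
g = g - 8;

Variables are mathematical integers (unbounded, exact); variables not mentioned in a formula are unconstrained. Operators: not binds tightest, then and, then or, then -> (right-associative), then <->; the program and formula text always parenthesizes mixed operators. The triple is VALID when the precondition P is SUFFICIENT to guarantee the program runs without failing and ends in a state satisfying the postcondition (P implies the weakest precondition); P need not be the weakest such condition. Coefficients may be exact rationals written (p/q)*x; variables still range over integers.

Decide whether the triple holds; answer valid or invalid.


Working backward. After the program, the postcondition (2*q < 1 and (3/3)*g + (g + 9) >= q) or (3/4)*q + (2*g - 6) <= 9 must hold; in canonical form it is (2*q < 1 and 2*g >= q - 9) or 2*g + (3/4)*q <= 15.
Before g := g - 8: (2*q < 1 and 2*g >= q + 7) or 2*g + (3/4)*q <= 31
Before g := g: (2*q < 1 and 2*g >= q + 7) or 2*g + (3/4)*q <= 31
The weakest precondition is (2*q < 1 and 2*g >= q + 7) or 2*g + (3/4)*q <= 31.
Check whether ((2*q < 1 and q <= -11) or (3/4)*q <= 35) and g = 0 implies it.
Countermodel: at the initial state g = 0, q = 42, the precondition holds but the weakest precondition fails.
Answer: invalid


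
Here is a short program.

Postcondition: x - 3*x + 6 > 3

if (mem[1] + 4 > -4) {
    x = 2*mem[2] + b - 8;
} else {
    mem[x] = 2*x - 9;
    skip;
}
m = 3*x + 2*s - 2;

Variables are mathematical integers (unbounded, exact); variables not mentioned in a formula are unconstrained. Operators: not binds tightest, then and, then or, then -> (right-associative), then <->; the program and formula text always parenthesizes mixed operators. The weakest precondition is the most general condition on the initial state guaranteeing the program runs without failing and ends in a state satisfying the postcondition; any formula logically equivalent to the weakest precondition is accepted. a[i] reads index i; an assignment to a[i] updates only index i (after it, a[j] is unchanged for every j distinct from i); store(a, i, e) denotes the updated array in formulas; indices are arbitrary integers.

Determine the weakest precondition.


Working backward. After the program, the postcondition x - 3*x + 6 > 3 must hold; in canonical form it is 2*x < 3.
Before m := 3*x + 2*s - 2: 2*x < 3
Then branch requires 4*mem[2] + 2*b < 19; else branch requires 2*x < 3.
Before the if: (mem[1] > -8 -> 4*mem[2] + 2*b < 19) and ((not (mem[1] > -8)) -> 2*x < 3)
Answer: WP = (mem[1] > -8 -> 4*mem[2] + 2*b < 19) and ((not (mem[1] > -8)) -> 2*x < 3)


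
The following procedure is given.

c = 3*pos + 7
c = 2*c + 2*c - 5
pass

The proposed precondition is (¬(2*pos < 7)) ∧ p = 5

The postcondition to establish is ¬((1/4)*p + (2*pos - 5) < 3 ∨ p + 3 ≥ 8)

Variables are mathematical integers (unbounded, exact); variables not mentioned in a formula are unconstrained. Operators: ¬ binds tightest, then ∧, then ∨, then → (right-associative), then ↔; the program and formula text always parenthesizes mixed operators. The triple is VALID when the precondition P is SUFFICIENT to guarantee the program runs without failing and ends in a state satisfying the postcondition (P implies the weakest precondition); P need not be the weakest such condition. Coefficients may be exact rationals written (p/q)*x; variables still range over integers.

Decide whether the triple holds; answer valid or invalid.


Working backward. After the program, the postcondition ¬((1/4)*p + (2*pos - 5) < 3 ∨ p + 3 ≥ 8) must hold; in canonical form it is ¬((1/4)*p + 2*pos < 8 ∨ p ≥ 5).
Before skip: ¬((1/4)*p + 2*pos < 8 ∨ p ≥ 5)
Before c := 2*c + 2*c - 5: ¬((1/4)*p + 2*pos < 8 ∨ p ≥ 5)
Before c := 3*pos + 7: ¬((1/4)*p + 2*pos < 8 ∨ p ≥ 5)
The weakest precondition is ¬((1/4)*p + 2*pos < 8 ∨ p ≥ 5).
Check whether (¬(2*pos < 7)) ∧ p = 5 implies it.
Countermodel: at the initial state p = 5, pos = 4, the precondition holds but the weakest precondition fails.
Answer: invalid


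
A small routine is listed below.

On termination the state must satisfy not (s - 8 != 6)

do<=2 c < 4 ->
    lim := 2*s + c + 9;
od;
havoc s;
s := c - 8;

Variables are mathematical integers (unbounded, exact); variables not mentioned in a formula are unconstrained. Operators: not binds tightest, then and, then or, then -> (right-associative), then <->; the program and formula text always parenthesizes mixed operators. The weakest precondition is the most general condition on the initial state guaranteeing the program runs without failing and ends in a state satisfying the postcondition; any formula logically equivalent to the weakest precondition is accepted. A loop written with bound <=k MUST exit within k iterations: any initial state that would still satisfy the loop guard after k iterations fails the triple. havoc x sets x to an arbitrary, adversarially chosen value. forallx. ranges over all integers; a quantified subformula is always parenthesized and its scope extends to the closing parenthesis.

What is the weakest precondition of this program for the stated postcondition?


Working backward. After the program, the postcondition not (s - 8 != 6) must hold; in canonical form it is not (s != 14).
Before s := c - 8: not (c != 22)
Before havoc s: not (c != 22)
Before the loop (bound <=2), unroll the exhaustion recursion (WP_0 = exit-now case; WP_j = one more guarded iteration, up to j = 2):
  WP_0: (not (c < 4)) and (not (c != 22))
  WP_1: (c < 4 -> ((not (c < 4)) and (not (c != 22)))) and ((not (c < 4)) -> (not (c != 22)))
  WP_2: (c < 4 -> ((c < 4 -> ((not (c < 4)) and (not (c != 22)))) and ((not (c < 4)) -> (not (c != 22))))) and ((not (c < 4)) -> (not (c != 22)))
So before the loop: (c < 4 -> ((c < 4 -> ((not (c < 4)) and (not (c != 22)))) and ((not (c < 4)) -> (not (c != 22))))) and ((not (c < 4)) -> (not (c != 22)))
Answer: WP = (c < 4 -> ((c < 4 -> ((not (c < 4)) and (not (c != 22)))) and ((not (c < 4)) -> (not (c != 22))))) and ((not (c < 4)) -> (not (c != 22)))


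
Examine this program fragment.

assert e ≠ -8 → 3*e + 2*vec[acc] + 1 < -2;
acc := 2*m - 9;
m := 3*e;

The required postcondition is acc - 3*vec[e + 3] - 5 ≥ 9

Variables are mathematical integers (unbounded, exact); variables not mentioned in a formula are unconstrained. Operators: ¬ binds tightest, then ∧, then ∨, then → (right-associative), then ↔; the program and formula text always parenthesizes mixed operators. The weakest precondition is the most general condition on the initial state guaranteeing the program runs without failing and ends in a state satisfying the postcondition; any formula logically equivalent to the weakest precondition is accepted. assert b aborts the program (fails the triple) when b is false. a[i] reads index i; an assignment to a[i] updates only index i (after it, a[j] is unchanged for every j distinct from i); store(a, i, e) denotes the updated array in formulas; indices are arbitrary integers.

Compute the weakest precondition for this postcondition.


Working backward. After the program, the postcondition acc - 3*vec[e + 3] - 5 ≥ 9 must hold; in canonical form it is acc ≥ 3*vec[e + 3] + 14.
Before m := 3*e: acc ≥ 3*vec[e + 3] + 14
Before acc := 2*m - 9: 2*m ≥ 3*vec[e + 3] + 23
Before assert e ≠ -8 → 3*e + 2*vec[acc] + 1 < -2: (e ≠ -8 → 2*vec[acc] + 3*e < -3) ∧ 2*m ≥ 3*vec[e + 3] + 23
Answer: WP = (e ≠ -8 → 2*vec[acc] + 3*e < -3) ∧ 2*m ≥ 3*vec[e + 3] + 23


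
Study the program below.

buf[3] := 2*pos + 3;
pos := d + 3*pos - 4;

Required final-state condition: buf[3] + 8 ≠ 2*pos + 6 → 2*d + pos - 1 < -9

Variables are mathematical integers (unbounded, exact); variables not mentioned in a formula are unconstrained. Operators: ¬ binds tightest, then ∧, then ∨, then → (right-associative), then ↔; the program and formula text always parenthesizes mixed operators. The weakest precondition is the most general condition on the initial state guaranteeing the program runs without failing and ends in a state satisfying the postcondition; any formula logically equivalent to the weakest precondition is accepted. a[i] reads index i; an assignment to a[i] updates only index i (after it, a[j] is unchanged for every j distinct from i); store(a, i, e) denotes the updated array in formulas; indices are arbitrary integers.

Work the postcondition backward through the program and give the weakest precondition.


Working backward. After the program, the postcondition buf[3] + 8 ≠ 2*pos + 6 → 2*d + pos - 1 < -9 must hold; in canonical form it is buf[3] ≠ 2*pos - 2 → 2*d + pos < -8.
Before pos := d + 3*pos - 4: buf[3] ≠ 2*d + 6*pos - 10 → 3*d + 3*pos < -4
Before buf[3] := 2*pos + 3: 2*d + 4*pos ≠ 13 → 3*d + 3*pos < -4
Answer: WP = 2*d + 4*pos ≠ 13 → 3*d + 3*pos < -4


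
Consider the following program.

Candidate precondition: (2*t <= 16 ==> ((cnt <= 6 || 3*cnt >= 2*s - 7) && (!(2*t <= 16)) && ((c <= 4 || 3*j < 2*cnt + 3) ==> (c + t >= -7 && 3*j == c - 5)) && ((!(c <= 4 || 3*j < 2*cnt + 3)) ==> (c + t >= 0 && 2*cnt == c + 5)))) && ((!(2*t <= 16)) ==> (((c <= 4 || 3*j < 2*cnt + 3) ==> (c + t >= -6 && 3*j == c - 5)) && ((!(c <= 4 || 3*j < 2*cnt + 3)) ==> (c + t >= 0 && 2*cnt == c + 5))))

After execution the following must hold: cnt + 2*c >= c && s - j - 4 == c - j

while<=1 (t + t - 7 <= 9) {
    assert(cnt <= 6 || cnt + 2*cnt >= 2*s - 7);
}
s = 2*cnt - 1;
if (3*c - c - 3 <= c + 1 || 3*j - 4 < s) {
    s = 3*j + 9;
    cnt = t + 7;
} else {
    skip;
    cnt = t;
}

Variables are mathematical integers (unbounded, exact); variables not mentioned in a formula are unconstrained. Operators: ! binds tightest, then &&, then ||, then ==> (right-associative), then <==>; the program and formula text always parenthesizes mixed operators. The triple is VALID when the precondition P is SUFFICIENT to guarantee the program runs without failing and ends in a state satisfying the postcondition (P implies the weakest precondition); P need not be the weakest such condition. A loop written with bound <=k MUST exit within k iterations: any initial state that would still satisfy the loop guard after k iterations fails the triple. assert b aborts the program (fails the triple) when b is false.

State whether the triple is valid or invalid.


Working backward. After the program, the postcondition cnt + 2*c >= c && s - j - 4 == c - j must hold; in canonical form it is c + cnt >= 0 && s == c + 4.
Then branch requires c + t >= -7 && 3*j == c - 5; else branch requires c + t >= 0 && s == c + 4.
Before the if: ((c <= 4 || 3*j < s + 4) ==> (c + t >= -7 && 3*j == c - 5)) && ((!(c <= 4 || 3*j < s + 4)) ==> (c + t >= 0 && s == c + 4))
Before s := 2*cnt - 1: ((c <= 4 || 3*j < 2*cnt + 3) ==> (c + t >= -7 && 3*j == c - 5)) && ((!(c <= 4 || 3*j < 2*cnt + 3)) ==> (c + t >= 0 && 2*cnt == c + 5))
Before the loop (bound <=1), unroll the exhaustion recursion (WP_0 = exit-now case; WP_j = one more guarded iteration, up to j = 1):
  WP_0: (!(2*t <= 16)) && ((c <= 4 || 3*j < 2*cnt + 3) ==> (c + t >= -7 && 3*j == c - 5)) && ((!(c <= 4 || 3*j < 2*cnt + 3)) ==> (c + t >= 0 && 2*cnt == c + 5))
  WP_1: (2*t <= 16 ==> ((cnt <= 6 || 3*cnt >= 2*s - 7) && (!(2*t <= 16)) && ((c <= 4 || 3*j < 2*cnt + 3) ==> (c + t >= -7 && 3*j == c - 5)) && ((!(c <= 4 || 3*j < 2*cnt + 3)) ==> (c + t >= 0 && 2*cnt == c + 5)))) && ((!(2*t <= 16)) ==> (((c <= 4 || 3*j < 2*cnt + 3) ==> (c + t >= -7 && 3*j == c - 5)) && ((!(c <= 4 || 3*j < 2*cnt + 3)) ==> (c + t >= 0 && 2*cnt == c + 5))))
So before the loop: (2*t <= 16 ==> ((cnt <= 6 || 3*cnt >= 2*s - 7) && (!(2*t <= 16)) && ((c <= 4 || 3*j < 2*cnt + 3) ==> (c + t >= -7 && 3*j == c - 5)) && ((!(c <= 4 || 3*j < 2*cnt + 3)) ==> (c + t >= 0 && 2*cnt == c + 5)))) && ((!(2*t <= 16)) ==> (((c <= 4 || 3*j < 2*cnt + 3) ==> (c + t >= -7 && 3*j == c - 5)) && ((!(c <= 4 || 3*j < 2*cnt + 3)) ==> (c + t >= 0 && 2*cnt == c + 5))))
The weakest precondition is (2*t <= 16 ==> ((cnt <= 6 || 3*cnt >= 2*s - 7) && (!(2*t <= 16)) && ((c <= 4 || 3*j < 2*cnt + 3) ==> (c + t >= -7 && 3*j == c - 5)) && ((!(c <= 4 || 3*j < 2*cnt + 3)) ==> (c + t >= 0 && 2*cnt == c + 5)))) && ((!(2*t <= 16)) ==> (((c <= 4 || 3*j < 2*cnt + 3) ==> (c + t >= -7 && 3*j == c - 5)) && ((!(c <= 4 || 3*j < 2*cnt + 3)) ==> (c + t >= 0 && 2*cnt == c + 5)))).
Check whether (2*t <= 16 ==> ((cnt <= 6 || 3*cnt >= 2*s - 7) && (!(2*t <= 16)) && ((c <= 4 || 3*j < 2*cnt + 3) ==> (c + t >= -7 && 3*j == c - 5)) && ((!(c <= 4 || 3*j < 2*cnt + 3)) ==> (c + t >= 0 && 2*cnt == c + 5)))) && ((!(2*t <= 16)) ==> (((c <= 4 || 3*j < 2*cnt + 3) ==> (c + t >= -6 && 3*j == c - 5)) && ((!(c <= 4 || 3*j < 2*cnt + 3)) ==> (c + t >= 0 && 2*cnt == c + 5)))) implies it.
Every state satisfying the precondition satisfies the weakest precondition: the implication holds.
Answer: valid


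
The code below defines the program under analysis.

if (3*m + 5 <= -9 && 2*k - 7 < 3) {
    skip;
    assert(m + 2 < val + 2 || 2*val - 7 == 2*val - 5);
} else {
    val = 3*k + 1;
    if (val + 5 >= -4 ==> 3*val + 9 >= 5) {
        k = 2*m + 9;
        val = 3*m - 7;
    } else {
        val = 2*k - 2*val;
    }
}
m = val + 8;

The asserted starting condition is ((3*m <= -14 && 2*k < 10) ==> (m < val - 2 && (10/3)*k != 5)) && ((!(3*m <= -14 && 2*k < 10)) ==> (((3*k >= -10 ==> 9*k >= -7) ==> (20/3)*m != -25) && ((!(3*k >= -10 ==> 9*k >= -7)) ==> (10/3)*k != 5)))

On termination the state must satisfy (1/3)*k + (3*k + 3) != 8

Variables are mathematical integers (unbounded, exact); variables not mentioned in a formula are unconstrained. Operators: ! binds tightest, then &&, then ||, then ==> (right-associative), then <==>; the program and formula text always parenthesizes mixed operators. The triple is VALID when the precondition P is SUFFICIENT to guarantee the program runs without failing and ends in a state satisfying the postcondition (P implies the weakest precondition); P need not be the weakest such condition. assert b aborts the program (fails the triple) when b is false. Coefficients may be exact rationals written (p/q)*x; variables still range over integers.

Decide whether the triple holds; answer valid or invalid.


Working backward. After the program, the postcondition (1/3)*k + (3*k + 3) != 8 must hold; in canonical form it is (10/3)*k != 5.
Before m := val + 8: (10/3)*k != 5
Then branch requires m < val && (10/3)*k != 5; else branch requires ((3*k >= -10 ==> 9*k >= -7) ==> (20/3)*m != -25) && ((!(3*k >= -10 ==> 9*k >= -7)) ==> (10/3)*k != 5).
Before the if: ((3*m <= -14 && 2*k < 10) ==> (m < val && (10/3)*k != 5)) && ((!(3*m <= -14 && 2*k < 10)) ==> (((3*k >= -10 ==> 9*k >= -7) ==> (20/3)*m != -25) && ((!(3*k >= -10 ==> 9*k >= -7)) ==> (10/3)*k != 5)))
The weakest precondition is ((3*m <= -14 && 2*k < 10) ==> (m < val && (10/3)*k != 5)) && ((!(3*m <= -14 && 2*k < 10)) ==> (((3*k >= -10 ==> 9*k >= -7) ==> (20/3)*m != -25) && ((!(3*k >= -10 ==> 9*k >= -7)) ==> (10/3)*k != 5))).
Check whether ((3*m <= -14 && 2*k < 10) ==> (m < val - 2 && (10/3)*k != 5)) && ((!(3*m <= -14 && 2*k < 10)) ==> (((3*k >= -10 ==> 9*k >= -7) ==> (20/3)*m != -25) && ((!(3*k >= -10 ==> 9*k >= -7)) ==> (10/3)*k != 5))) implies it.
Every state satisfying the precondition satisfies the weakest precondition: the implication holds.
Answer: valid


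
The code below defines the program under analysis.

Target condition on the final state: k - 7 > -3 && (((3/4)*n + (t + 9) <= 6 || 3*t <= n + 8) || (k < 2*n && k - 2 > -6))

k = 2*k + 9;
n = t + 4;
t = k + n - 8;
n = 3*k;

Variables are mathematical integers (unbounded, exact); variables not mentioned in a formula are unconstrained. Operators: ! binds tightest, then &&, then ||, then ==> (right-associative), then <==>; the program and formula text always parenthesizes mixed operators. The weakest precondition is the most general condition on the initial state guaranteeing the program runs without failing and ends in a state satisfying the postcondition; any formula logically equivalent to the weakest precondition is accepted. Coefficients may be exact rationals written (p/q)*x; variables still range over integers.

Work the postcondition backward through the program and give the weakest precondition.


Working backward. After the program, the postcondition k - 7 > -3 && (((3/4)*n + (t + 9) <= 6 || 3*t <= n + 8) || (k < 2*n && k - 2 > -6)) must hold; in canonical form it is k > 4 && ((3/4)*n + t <= -3 || 3*t <= n + 8 || (k < 2*n && k > -4)).
Before n := 3*k: k > 4 && ((9/4)*k + t <= -3 || 3*t <= 3*k + 8 || (5*k > 0 && k > -4))
Before t := k + n - 8: k > 4 && ((13/4)*k + n <= 5 || 3*n <= 32 || (5*k > 0 && k > -4))
Before n := t + 4: k > 4 && ((13/4)*k + t <= 1 || 3*t <= 20 || (5*k > 0 && k > -4))
Before k := 2*k + 9: 2*k > -5 && ((13/2)*k + t <= -113/4 || 3*t <= 20 || (10*k > -45 && 2*k > -13))
Answer: WP = 2*k > -5 && ((13/2)*k + t <= -113/4 || 3*t <= 20 || (10*k > -45 && 2*k > -13))


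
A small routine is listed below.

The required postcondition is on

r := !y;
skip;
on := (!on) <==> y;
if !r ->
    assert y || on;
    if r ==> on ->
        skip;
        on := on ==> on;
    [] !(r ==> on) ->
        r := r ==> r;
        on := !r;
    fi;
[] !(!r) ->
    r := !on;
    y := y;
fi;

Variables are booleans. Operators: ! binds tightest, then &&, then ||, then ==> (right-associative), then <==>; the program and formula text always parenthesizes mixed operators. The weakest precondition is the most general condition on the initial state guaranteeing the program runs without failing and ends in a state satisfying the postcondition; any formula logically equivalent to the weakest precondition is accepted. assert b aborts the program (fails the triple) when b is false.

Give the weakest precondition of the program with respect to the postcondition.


Working backward. After the program, on must hold.
Then branch requires (y || on) && (r ==> on); else branch requires on.
Before the if: ((!r) ==> ((y || on) && (r ==> on))) && (r ==> on)
Before on := (!on) <==> y: ((!r) ==> ((y || ((!on) <==> y)) && (r ==> ((!on) <==> y)))) && (r ==> ((!on) <==> y))
Before skip: ((!r) ==> ((y || ((!on) <==> y)) && (r ==> ((!on) <==> y)))) && (r ==> ((!on) <==> y))
Before r := !y: (y ==> ((y || ((!on) <==> y)) && ((!y) ==> ((!on) <==> y)))) && ((!y) ==> ((!on) <==> y))
Answer: WP = (y ==> ((y || ((!on) <==> y)) && ((!y) ==> ((!on) <==> y)))) && ((!y) ==> ((!on) <==> y))


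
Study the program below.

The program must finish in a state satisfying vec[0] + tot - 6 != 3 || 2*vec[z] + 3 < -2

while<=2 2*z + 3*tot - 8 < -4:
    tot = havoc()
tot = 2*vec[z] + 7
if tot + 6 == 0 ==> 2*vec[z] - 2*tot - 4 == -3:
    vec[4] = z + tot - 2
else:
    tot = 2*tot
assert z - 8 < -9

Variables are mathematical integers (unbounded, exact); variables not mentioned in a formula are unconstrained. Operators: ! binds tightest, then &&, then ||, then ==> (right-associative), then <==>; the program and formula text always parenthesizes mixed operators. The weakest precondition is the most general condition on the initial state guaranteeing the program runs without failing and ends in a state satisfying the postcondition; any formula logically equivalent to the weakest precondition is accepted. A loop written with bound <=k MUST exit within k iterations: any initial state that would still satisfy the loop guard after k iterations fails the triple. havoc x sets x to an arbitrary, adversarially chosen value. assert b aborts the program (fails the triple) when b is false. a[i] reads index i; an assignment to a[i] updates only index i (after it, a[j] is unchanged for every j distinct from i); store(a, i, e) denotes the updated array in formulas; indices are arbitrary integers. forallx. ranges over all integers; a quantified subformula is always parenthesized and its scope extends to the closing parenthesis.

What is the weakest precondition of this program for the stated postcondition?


Working backward. After the program, the postcondition vec[0] + tot - 6 != 3 || 2*vec[z] + 3 < -2 must hold; in canonical form it is vec[0] + tot != 9 || 2*vec[z] < -5.
Before assert z - 8 < -9: z < -1 && (vec[0] + tot != 9 || 2*vec[z] < -5)
Then branch requires z < -1 && (vec[0] + tot != 9 || 2*store(vec, 4, tot + z - 2)[z] < -5); else branch requires z < -1 && (vec[0] + 2*tot != 9 || 2*vec[z] < -5).
Before the if: ((tot == -6 ==> 2*vec[z] == 2*tot + 1) ==> (z < -1 && (vec[0] + tot != 9 || 2*store(vec, 4, tot + z - 2)[z] < -5))) && ((!(tot == -6 ==> 2*vec[z] == 2*tot + 1)) ==> (z < -1 && (vec[0] + 2*tot != 9 || 2*vec[z] < -5)))
Before tot := 2*vec[z] + 7: ((2*vec[z] == -13 ==> 2*vec[z] == -15) ==> (z < -1 && (vec[0] + 2*vec[z] != 2 || 2*store(vec, 4, 2*vec[z] + z + 5)[z] < -5))) && ((!(2*vec[z] == -13 ==> 2*vec[z] == -15)) ==> (z < -1 && (vec[0] + 4*vec[z] != -5 || 2*vec[z] < -5)))
Before the loop (bound <=2), unroll the exhaustion recursion (WP_0 = exit-now case; WP_j = one more guarded iteration, up to j = 2):
  WP_0: (!(3*tot + 2*z < 4)) && ((2*vec[z] == -13 ==> 2*vec[z] == -15) ==> (z < -1 && (vec[0] + 2*vec[z] != 2 || 2*store(vec, 4, 2*vec[z] + z + 5)[z] < -5))) && ((!(2*vec[z] == -13 ==> 2*vec[z] == -15)) ==> (z < -1 && (vec[0] + 4*vec[z] != -5 || 2*vec[z] < -5)))
  WP_1: (3*tot + 2*z < 4 ==> (forall tot_1. ((!(3*tot_1 + 2*z < 4)) && ((2*vec[z] == -13 ==> 2*vec[z] == -15) ==> (z < -1 && (vec[0] + 2*vec[z] != 2 || 2*store(vec, 4, 2*vec[z] + z + 5)[z] < -5))) && ((!(2*vec[z] == -13 ==> 2*vec[z] == -15)) ==> (z < -1 && (vec[0] + 4*vec[z] != -5 || 2*vec[z] < -5)))))) && ((!(3*tot + 2*z < 4)) ==> (((2*vec[z] == -13 ==> 2*vec[z] == -15) ==> (z < -1 && (vec[0] + 2*vec[z] != 2 || 2*store(vec, 4, 2*vec[z] + z + 5)[z] < -5))) && ((!(2*vec[z] == -13 ==> 2*vec[z] == -15)) ==> (z < -1 && (vec[0] + 4*vec[z] != -5 || 2*vec[z] < -5)))))
  WP_2: (3*tot + 2*z < 4 ==> (forall tot_2. ((3*tot_2 + 2*z < 4 ==> (forall tot_1. ((!(3*tot_1 + 2*z < 4)) && ((2*vec[z] == -13 ==> 2*vec[z] == -15) ==> (z < -1 && (vec[0] + 2*vec[z] != 2 || 2*store(vec, 4, 2*vec[z] + z + 5)[z] < -5))) && ((!(2*vec[z] == -13 ==> 2*vec[z] == -15)) ==> (z < -1 && (vec[0] + 4*vec[z] != -5 || 2*vec[z] < -5)))))) && ((!(3*tot_2 + 2*z < 4)) ==> (((2*vec[z] == -13 ==> 2*vec[z] == -15) ==> (z < -1 && (vec[0] + 2*vec[z] != 2 || 2*store(vec, 4, 2*vec[z] + z + 5)[z] < -5))) && ((!(2*vec[z] == -13 ==> 2*vec[z] == -15)) ==> (z < -1 && (vec[0] + 4*vec[z] != -5 || 2*vec[z] < -5)))))))) && ((!(3*tot + 2*z < 4)) ==> (((2*vec[z] == -13 ==> 2*vec[z] == -15) ==> (z < -1 && (vec[0] + 2*vec[z] != 2 || 2*store(vec, 4, 2*vec[z] + z + 5)[z] < -5))) && ((!(2*vec[z] == -13 ==> 2*vec[z] == -15)) ==> (z < -1 && (vec[0] + 4*vec[z] != -5 || 2*vec[z] < -5)))))
So before the loop: (3*tot + 2*z < 4 ==> (forall tot_2. ((3*tot_2 + 2*z < 4 ==> (forall tot_1. ((!(3*tot_1 + 2*z < 4)) && ((2*vec[z] == -13 ==> 2*vec[z] == -15) ==> (z < -1 && (vec[0] + 2*vec[z] != 2 || 2*store(vec, 4, 2*vec[z] + z + 5)[z] < -5))) && ((!(2*vec[z] == -13 ==> 2*vec[z] == -15)) ==> (z < -1 && (vec[0] + 4*vec[z] != -5 || 2*vec[z] < -5)))))) && ((!(3*tot_2 + 2*z < 4)) ==> (((2*vec[z] == -13 ==> 2*vec[z] == -15) ==> (z < -1 && (vec[0] + 2*vec[z] != 2 || 2*store(vec, 4, 2*vec[z] + z + 5)[z] < -5))) && ((!(2*vec[z] == -13 ==> 2*vec[z] == -15)) ==> (z < -1 && (vec[0] + 4*vec[z] != -5 || 2*vec[z] < -5)))))))) && ((!(3*tot + 2*z < 4)) ==> (((2*vec[z] == -13 ==> 2*vec[z] == -15) ==> (z < -1 && (vec[0] + 2*vec[z] != 2 || 2*store(vec, 4, 2*vec[z] + z + 5)[z] < -5))) && ((!(2*vec[z] == -13 ==> 2*vec[z] == -15)) ==> (z < -1 && (vec[0] + 4*vec[z] != -5 || 2*vec[z] < -5)))))
Answer: WP = (3*tot + 2*z < 4 ==> (forall tot_2. ((3*tot_2 + 2*z < 4 ==> (forall tot_1. ((!(3*tot_1 + 2*z < 4)) && ((2*vec[z] == -13 ==> 2*vec[z] == -15) ==> (z < -1 && (vec[0] + 2*vec[z] != 2 || 2*store(vec, 4, 2*vec[z] + z + 5)[z] < -5))) && ((!(2*vec[z] == -13 ==> 2*vec[z] == -15)) ==> (z < -1 && (vec[0] + 4*vec[z] != -5 || 2*vec[z] < -5)))))) && ((!(3*tot_2 + 2*z < 4)) ==> (((2*vec[z] == -13 ==> 2*vec[z] == -15) ==> (z < -1 && (vec[0] + 2*vec[z] != 2 || 2*store(vec, 4, 2*vec[z] + z + 5)[z] < -5))) && ((!(2*vec[z] == -13 ==> 2*vec[z] == -15)) ==> (z < -1 && (vec[0] + 4*vec[z] != -5 || 2*vec[z] < -5)))))))) && ((!(3*tot + 2*z < 4)) ==> (((2*vec[z] == -13 ==> 2*vec[z] == -15) ==> (z < -1 && (vec[0] + 2*vec[z] != 2 || 2*store(vec, 4, 2*vec[z] + z + 5)[z] < -5))) && ((!(2*vec[z] == -13 ==> 2*vec[z] == -15)) ==> (z < -1 && (vec[0] + 4*vec[z] != -5 || 2*vec[z] < -5)))))


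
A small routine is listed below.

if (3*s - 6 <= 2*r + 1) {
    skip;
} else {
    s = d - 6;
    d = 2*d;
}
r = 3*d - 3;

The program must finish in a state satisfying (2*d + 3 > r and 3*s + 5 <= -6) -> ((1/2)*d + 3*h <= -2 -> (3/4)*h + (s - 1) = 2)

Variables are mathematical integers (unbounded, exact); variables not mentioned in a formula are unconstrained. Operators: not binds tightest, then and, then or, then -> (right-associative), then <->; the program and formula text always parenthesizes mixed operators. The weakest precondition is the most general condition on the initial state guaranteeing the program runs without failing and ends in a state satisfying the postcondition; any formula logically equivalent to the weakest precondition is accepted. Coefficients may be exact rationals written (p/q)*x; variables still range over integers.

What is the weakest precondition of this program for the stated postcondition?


Working backward. After the program, the postcondition (2*d + 3 > r and 3*s + 5 <= -6) -> ((1/2)*d + 3*h <= -2 -> (3/4)*h + (s - 1) = 2) must hold; in canonical form it is (2*d > r - 3 and 3*s <= -11) -> ((1/2)*d + 3*h <= -2 -> (3/4)*h + s = 3).
Before r := 3*d - 3: (d < 6 and 3*s <= -11) -> ((1/2)*d + 3*h <= -2 -> (3/4)*h + s = 3)
Then branch requires (d < 6 and 3*s <= -11) -> ((1/2)*d + 3*h <= -2 -> (3/4)*h + s = 3); else branch requires (2*d < 6 and 3*d <= 7) -> (d + 3*h <= -2 -> d + (3/4)*h = 9).
Before the if: (3*s <= 2*r + 7 -> ((d < 6 and 3*s <= -11) -> ((1/2)*d + 3*h <= -2 -> (3/4)*h + s = 3))) and ((not (3*s <= 2*r + 7)) -> ((2*d < 6 and 3*d <= 7) -> (d + 3*h <= -2 -> d + (3/4)*h = 9)))
Answer: WP = (3*s <= 2*r + 7 -> ((d < 6 and 3*s <= -11) -> ((1/2)*d + 3*h <= -2 -> (3/4)*h + s = 3))) and ((not (3*s <= 2*r + 7)) -> ((2*d < 6 and 3*d <= 7) -> (d + 3*h <= -2 -> d + (3/4)*h = 9)))


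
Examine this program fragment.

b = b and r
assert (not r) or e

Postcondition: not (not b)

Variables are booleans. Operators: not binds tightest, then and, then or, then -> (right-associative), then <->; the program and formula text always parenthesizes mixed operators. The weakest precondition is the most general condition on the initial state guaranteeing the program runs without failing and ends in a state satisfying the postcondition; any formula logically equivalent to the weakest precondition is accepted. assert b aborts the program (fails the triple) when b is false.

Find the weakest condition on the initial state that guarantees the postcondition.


Working backward. After the program, the postcondition not (not b) must hold; in canonical form it is b.
Before assert (not r) or e: ((not r) or e) and b
Before b := b and r: ((not r) or e) and b and r
Answer: WP = ((not r) or e) and b and r


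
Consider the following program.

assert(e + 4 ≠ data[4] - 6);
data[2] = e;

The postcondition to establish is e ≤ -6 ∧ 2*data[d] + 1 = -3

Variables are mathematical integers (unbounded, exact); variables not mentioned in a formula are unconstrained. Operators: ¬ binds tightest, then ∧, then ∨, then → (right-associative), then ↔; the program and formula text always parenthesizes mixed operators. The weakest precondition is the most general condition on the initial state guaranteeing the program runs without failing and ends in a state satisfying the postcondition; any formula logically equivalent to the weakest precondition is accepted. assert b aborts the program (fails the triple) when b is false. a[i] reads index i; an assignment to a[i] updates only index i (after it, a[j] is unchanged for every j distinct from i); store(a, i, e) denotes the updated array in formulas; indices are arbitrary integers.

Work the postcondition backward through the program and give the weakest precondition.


Working backward. After the program, the postcondition e ≤ -6 ∧ 2*data[d] + 1 = -3 must hold; in canonical form it is e ≤ -6 ∧ 2*data[d] = -4.
Before data[2] := e: e ≤ -6 ∧ 2*store(data, 2, e)[d] = -4
Before assert e + 4 ≠ data[4] - 6: e ≠ data[4] - 10 ∧ e ≤ -6 ∧ 2*store(data, 2, e)[d] = -4
Answer: WP = e ≠ data[4] - 10 ∧ e ≤ -6 ∧ 2*store(data, 2, e)[d] = -4
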